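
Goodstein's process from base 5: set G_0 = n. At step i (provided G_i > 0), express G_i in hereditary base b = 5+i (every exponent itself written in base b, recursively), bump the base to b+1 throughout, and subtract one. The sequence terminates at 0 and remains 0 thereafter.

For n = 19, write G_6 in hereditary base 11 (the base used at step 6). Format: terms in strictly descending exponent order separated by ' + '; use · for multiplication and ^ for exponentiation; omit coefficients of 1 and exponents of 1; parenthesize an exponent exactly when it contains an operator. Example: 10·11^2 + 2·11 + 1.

2·11 + 8

base 5: 19 = 3·5 + 4; at 6: 3·6 + 4 = 22; next = 21
base 6: 21 = 3·6 + 3; at 7: 3·7 + 3 = 24; next = 23
base 7: 23 = 3·7 + 2; at 8: 3·8 + 2 = 26; next = 25
base 8: 25 = 3·8 + 1; at 9: 3·9 + 1 = 28; next = 27
base 9: 27 = 3·9; at 10: 3·10 = 30; next = 29
base 10: 29 = 2·10 + 9; at 11: 2·11 + 9 = 31; next = 30
base 11: 30 = 2·11 + 8; at 12: 2·12 + 8 = 32; next = 31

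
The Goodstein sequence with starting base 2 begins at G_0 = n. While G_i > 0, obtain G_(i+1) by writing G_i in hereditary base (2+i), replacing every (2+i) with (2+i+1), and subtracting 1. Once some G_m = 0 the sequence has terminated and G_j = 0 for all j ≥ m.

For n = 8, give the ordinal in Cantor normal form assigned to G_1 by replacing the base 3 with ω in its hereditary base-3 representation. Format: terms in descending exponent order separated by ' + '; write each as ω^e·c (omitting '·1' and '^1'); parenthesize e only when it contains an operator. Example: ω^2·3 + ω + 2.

ω^ω·2 + ω^2·2 + ω·2 + 2

i=0: 8 = 2^(2 + 1) (b=2); 2→3: 3^(3 + 1) = 81; 81−1 = 80
i=1: 80 = 2·3^3 + 2·3^2 + 2·3 + 2 (b=3); 3→4: 2·4^4 + 2·4^2 + 2·4 + 2 = 554; 554−1 = 553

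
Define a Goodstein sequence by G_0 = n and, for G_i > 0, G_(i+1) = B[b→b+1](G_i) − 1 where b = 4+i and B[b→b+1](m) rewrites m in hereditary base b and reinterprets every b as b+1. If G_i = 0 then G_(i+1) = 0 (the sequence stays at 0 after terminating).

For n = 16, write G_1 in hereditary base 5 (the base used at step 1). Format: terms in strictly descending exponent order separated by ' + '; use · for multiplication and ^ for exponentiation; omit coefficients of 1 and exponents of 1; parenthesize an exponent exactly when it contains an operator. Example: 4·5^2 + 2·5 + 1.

4·5 + 4

i=0: 16 = 4^2 (b=4); 4→5: 5^2 = 25; 25−1 = 24
i=1: 24 = 4·5 + 4 (b=5); 5→6: 4·6 + 4 = 28; 28−1 = 27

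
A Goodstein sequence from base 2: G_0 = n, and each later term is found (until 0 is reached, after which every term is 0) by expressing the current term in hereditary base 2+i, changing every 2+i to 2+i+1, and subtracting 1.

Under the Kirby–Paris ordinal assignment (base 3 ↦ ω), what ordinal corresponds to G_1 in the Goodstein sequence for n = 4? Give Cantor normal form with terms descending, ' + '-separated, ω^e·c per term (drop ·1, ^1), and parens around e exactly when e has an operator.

G_0=4  [base 2] 2^2  →[2↦3]→  3^3 = 27  −1 ⇒ G_1=26
G_1=26  [base 3] 2·3^2 + 2·3 + 2  →[3↦4]→  2·4^2 + 2·4 + 2 = 42  −1 ⇒ G_2=41

ω^2·2 + ω·2 + 2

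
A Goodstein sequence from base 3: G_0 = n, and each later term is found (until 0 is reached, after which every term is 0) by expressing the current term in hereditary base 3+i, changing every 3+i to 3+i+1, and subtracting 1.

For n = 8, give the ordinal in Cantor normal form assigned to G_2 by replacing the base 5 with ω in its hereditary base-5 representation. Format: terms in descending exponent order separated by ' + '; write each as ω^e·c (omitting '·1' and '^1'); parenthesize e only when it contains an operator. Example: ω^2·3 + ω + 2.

G_0=8  [base 3] 2·3 + 2  →[3↦4]→  2·4 + 2 = 10  −1 ⇒ G_1=9
G_1=9  [base 4] 2·4 + 1  →[4↦5]→  2·5 + 1 = 11  −1 ⇒ G_2=10

ω·2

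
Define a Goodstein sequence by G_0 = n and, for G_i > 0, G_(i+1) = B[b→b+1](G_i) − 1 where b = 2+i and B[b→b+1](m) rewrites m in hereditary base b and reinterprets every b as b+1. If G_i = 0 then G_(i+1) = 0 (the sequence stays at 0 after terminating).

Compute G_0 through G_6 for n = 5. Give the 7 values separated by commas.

G_0 = 5. HB_2(5) = 2^2 + 1. Bump = 28. G_1 = 27.
G_1 = 27. HB_3(27) = 3^3. Bump = 256. G_2 = 255.
G_2 = 255. HB_4(255) = 3·4^3 + 3·4^2 + 3·4 + 3. Bump = 468. G_3 = 467.
G_3 = 467. HB_5(467) = 3·5^3 + 3·5^2 + 3·5 + 2. Bump = 776. G_4 = 775.
G_4 = 775. HB_6(775) = 3·6^3 + 3·6^2 + 3·6 + 1. Bump = 1198. G_5 = 1197.
G_5 = 1197. HB_7(1197) = 3·7^3 + 3·7^2 + 3·7. Bump = 1752. G_6 = 1751.

5, 27, 255, 467, 775, 1197, 1751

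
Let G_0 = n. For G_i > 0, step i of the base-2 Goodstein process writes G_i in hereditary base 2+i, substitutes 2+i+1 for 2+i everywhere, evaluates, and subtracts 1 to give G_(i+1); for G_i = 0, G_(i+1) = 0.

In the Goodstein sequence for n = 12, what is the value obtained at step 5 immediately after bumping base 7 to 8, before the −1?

[0] 12 ≡ 2^(2 + 1) + 2^2 (base 2). Lift 3: 108. −1: 107.
[1] 107 ≡ 3^(3 + 1) + 2·3^2 + 2·3 + 2 (base 3). Lift 4: 1066. −1: 1065.
[2] 1065 ≡ 4^(4 + 1) + 2·4^2 + 2·4 + 1 (base 4). Lift 5: 15686. −1: 15685.
[3] 15685 ≡ 5^(5 + 1) + 2·5^2 + 2·5 (base 5). Lift 6: 280020. −1: 280019.
[4] 280019 ≡ 6^(6 + 1) + 2·6^2 + 6 + 5 (base 6). Lift 7: 5764911. −1: 5764910.
[5] 5764910 ≡ 7^(7 + 1) + 2·7^2 + 7 + 4 (base 7). Lift 8: 134217868. −1: 134217867.

134217868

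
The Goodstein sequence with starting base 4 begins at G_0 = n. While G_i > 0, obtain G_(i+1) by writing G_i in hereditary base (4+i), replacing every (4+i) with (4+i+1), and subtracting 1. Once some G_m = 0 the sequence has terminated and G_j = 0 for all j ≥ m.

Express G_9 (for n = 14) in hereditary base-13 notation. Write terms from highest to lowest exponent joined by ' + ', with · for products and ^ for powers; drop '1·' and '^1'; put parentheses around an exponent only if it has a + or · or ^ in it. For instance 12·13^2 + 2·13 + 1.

14 —HB4→ 3·4 + 2 —bump→ 3·5 + 2 = 17 —(−1)→ 16
16 —HB5→ 3·5 + 1 —bump→ 3·6 + 1 = 19 —(−1)→ 18
18 —HB6→ 3·6 —bump→ 3·7 = 21 —(−1)→ 20
20 —HB7→ 2·7 + 6 —bump→ 2·8 + 6 = 22 —(−1)→ 21
21 —HB8→ 2·8 + 5 —bump→ 2·9 + 5 = 23 —(−1)→ 22
22 —HB9→ 2·9 + 4 —bump→ 2·10 + 4 = 24 —(−1)→ 23
23 —HB10→ 2·10 + 3 —bump→ 2·11 + 3 = 25 —(−1)→ 24
24 —HB11→ 2·11 + 2 —bump→ 2·12 + 2 = 26 —(−1)→ 25
25 —HB12→ 2·12 + 1 —bump→ 2·13 + 1 = 27 —(−1)→ 26

2·13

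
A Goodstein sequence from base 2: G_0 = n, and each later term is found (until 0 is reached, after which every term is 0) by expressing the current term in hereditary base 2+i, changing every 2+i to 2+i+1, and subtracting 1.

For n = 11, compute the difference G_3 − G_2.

(0) 11|_2 = 2^(2 + 1) + 2 + 1 ↦ 3^(3 + 1) + 3 + 1|_3 = 85 ⇒ 84
(1) 84|_3 = 3^(3 + 1) + 3 ↦ 4^(4 + 1) + 4|_4 = 1028 ⇒ 1027
(2) 1027|_4 = 4^(4 + 1) + 3 ↦ 5^(5 + 1) + 3|_5 = 15628 ⇒ 15627

14600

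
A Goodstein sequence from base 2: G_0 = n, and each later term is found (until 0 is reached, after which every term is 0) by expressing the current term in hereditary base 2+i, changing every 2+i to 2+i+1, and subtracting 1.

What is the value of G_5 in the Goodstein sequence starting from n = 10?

4215754

(0) 10|_2 = 2^(2 + 1) + 2 ↦ 3^(3 + 1) + 3|_3 = 84 ⇒ 83
(1) 83|_3 = 3^(3 + 1) + 2 ↦ 4^(4 + 1) + 2|_4 = 1026 ⇒ 1025
(2) 1025|_4 = 4^(4 + 1) + 1 ↦ 5^(5 + 1) + 1|_5 = 15626 ⇒ 15625
(3) 15625|_5 = 5^(5 + 1) ↦ 6^(6 + 1)|_6 = 279936 ⇒ 279935
(4) 279935|_6 = 5·6^6 + 5·6^5 + 5·6^4 + 5·6^3 + 5·6^2 + 5·6 + 5 ↦ 5·7^7 + 5·7^5 + 5·7^4 + 5·7^3 + 5·7^2 + 5·7 + 5|_7 = 4215755 ⇒ 4215754
(5) 4215754|_7 = 5·7^7 + 5·7^5 + 5·7^4 + 5·7^3 + 5·7^2 + 5·7 + 4 ↦ 5·8^8 + 5·8^5 + 5·8^4 + 5·8^3 + 5·8^2 + 5·8 + 4|_8 = 84073324 ⇒ 84073323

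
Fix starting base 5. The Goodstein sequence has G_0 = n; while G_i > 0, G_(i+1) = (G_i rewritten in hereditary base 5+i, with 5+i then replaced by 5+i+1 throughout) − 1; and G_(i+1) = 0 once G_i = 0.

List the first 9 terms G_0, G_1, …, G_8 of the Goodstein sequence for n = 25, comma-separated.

25, 35, 39, 43, 47, 51, 55, 59, 62

[0] 25 ≡ 5^2 (base 5). Lift 6: 36. −1: 35.
[1] 35 ≡ 5·6 + 5 (base 6). Lift 7: 40. −1: 39.
[2] 39 ≡ 5·7 + 4 (base 7). Lift 8: 44. −1: 43.
[3] 43 ≡ 5·8 + 3 (base 8). Lift 9: 48. −1: 47.
[4] 47 ≡ 5·9 + 2 (base 9). Lift 10: 52. −1: 51.
[5] 51 ≡ 5·10 + 1 (base 10). Lift 11: 56. −1: 55.
[6] 55 ≡ 5·11 (base 11). Lift 12: 60. −1: 59.
[7] 59 ≡ 4·12 + 11 (base 12). Lift 13: 63. −1: 62.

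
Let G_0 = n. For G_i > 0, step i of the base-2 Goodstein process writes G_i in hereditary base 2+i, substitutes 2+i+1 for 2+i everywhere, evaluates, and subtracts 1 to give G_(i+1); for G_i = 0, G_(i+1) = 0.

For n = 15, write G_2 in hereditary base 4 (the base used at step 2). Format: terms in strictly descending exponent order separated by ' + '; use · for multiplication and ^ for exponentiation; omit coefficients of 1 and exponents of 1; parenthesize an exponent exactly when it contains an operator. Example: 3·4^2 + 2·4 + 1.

[0] 15 ≡ 2^(2 + 1) + 2^2 + 2 + 1 (base 2). Lift 3: 112. −1: 111.
[1] 111 ≡ 3^(3 + 1) + 3^3 + 3 (base 3). Lift 4: 1284. −1: 1283.
[2] 1283 ≡ 4^(4 + 1) + 4^4 + 3 (base 4). Lift 5: 18753. −1: 18752.

4^(4 + 1) + 4^4 + 3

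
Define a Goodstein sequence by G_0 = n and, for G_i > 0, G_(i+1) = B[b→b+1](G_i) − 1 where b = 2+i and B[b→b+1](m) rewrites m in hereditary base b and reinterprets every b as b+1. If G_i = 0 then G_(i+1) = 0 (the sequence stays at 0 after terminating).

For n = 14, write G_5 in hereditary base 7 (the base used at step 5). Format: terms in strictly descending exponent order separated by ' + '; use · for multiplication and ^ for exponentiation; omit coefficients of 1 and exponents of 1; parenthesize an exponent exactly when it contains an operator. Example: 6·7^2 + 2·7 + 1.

step 0: 14 = 2^(2 + 1) + 2^2 + 2; sub 3 for 2: 3^(3 + 1) + 3^3 + 3; = 111; G_1 = 111−1 = 110
step 1: 110 = 3^(3 + 1) + 3^3 + 2; sub 4 for 3: 4^(4 + 1) + 4^4 + 2; = 1282; G_2 = 1282−1 = 1281
step 2: 1281 = 4^(4 + 1) + 4^4 + 1; sub 5 for 4: 5^(5 + 1) + 5^5 + 1; = 18751; G_3 = 18751−1 = 18750
step 3: 18750 = 5^(5 + 1) + 5^5; sub 6 for 5: 6^(6 + 1) + 6^6; = 326592; G_4 = 326592−1 = 326591
step 4: 326591 = 6^(6 + 1) + 5·6^5 + 5·6^4 + 5·6^3 + 5·6^2 + 5·6 + 5; sub 7 for 6: 7^(7 + 1) + 5·7^5 + 5·7^4 + 5·7^3 + 5·7^2 + 5·7 + 5; = 5862841; G_5 = 5862841−1 = 5862840
step 5: 5862840 = 7^(7 + 1) + 5·7^5 + 5·7^4 + 5·7^3 + 5·7^2 + 5·7 + 4; sub 8 for 7: 8^(8 + 1) + 5·8^5 + 5·8^4 + 5·8^3 + 5·8^2 + 5·8 + 4; = 134404972; G_6 = 134404972−1 = 134404971

7^(7 + 1) + 5·7^5 + 5·7^4 + 5·7^3 + 5·7^2 + 5·7 + 4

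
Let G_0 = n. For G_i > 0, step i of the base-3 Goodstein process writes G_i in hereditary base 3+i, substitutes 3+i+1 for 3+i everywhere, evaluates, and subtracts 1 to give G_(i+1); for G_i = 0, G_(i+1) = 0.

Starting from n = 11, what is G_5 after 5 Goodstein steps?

43

11 —HB3→ 3^2 + 2 —bump→ 4^2 + 2 = 18 —(−1)→ 17
17 —HB4→ 4^2 + 1 —bump→ 5^2 + 1 = 26 —(−1)→ 25
25 —HB5→ 5^2 —bump→ 6^2 = 36 —(−1)→ 35
35 —HB6→ 5·6 + 5 —bump→ 5·7 + 5 = 40 —(−1)→ 39
39 —HB7→ 5·7 + 4 —bump→ 5·8 + 4 = 44 —(−1)→ 43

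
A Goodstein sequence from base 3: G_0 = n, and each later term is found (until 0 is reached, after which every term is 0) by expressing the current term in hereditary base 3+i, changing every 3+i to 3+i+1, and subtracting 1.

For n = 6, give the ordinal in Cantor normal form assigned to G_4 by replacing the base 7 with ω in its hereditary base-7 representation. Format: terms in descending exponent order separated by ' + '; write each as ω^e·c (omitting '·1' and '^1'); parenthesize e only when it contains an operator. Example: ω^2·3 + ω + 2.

base 3: 6 = 2·3; at 4: 2·4 = 8; next = 7
base 4: 7 = 4 + 3; at 5: 5 + 3 = 8; next = 7
base 5: 7 = 5 + 2; at 6: 6 + 2 = 8; next = 7
base 6: 7 = 6 + 1; at 7: 7 + 1 = 8; next = 7
base 7: 7 = 7; at 8: 8 = 8; next = 7

ω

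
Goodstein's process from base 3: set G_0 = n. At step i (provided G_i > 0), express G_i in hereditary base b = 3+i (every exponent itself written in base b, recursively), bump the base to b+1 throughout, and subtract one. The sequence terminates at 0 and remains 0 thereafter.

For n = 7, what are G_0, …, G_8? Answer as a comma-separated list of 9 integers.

7, 8, 9, 9, 9, 9, 9, 9, 8

G_0=7  [base 3] 2·3 + 1  →[3↦4]→  2·4 + 1 = 9  −1 ⇒ G_1=8
G_1=8  [base 4] 2·4  →[4↦5]→  2·5 = 10  −1 ⇒ G_2=9
G_2=9  [base 5] 5 + 4  →[5↦6]→  6 + 4 = 10  −1 ⇒ G_3=9
G_3=9  [base 6] 6 + 3  →[6↦7]→  7 + 3 = 10  −1 ⇒ G_4=9
G_4=9  [base 7] 7 + 2  →[7↦8]→  8 + 2 = 10  −1 ⇒ G_5=9
G_5=9  [base 8] 8 + 1  →[8↦9]→  9 + 1 = 10  −1 ⇒ G_6=9
G_6=9  [base 9] 9  →[9↦10]→  10 = 10  −1 ⇒ G_7=9
G_7=9  [base 10] 9  →[10↦11]→  9 = 9  −1 ⇒ G_8=8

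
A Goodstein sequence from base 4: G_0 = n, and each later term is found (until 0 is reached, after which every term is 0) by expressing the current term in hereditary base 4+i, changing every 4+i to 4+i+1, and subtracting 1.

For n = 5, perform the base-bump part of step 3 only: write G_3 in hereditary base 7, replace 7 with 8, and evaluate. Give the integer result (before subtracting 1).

4

G_0=5  [base 4] 4 + 1  →[4↦5]→  5 + 1 = 6  −1 ⇒ G_1=5
G_1=5  [base 5] 5  →[5↦6]→  6 = 6  −1 ⇒ G_2=5
G_2=5  [base 6] 5  →[6↦7]→  5 = 5  −1 ⇒ G_3=4
G_3=4  [base 7] 4  →[7↦8]→  4 = 4  −1 ⇒ G_4=3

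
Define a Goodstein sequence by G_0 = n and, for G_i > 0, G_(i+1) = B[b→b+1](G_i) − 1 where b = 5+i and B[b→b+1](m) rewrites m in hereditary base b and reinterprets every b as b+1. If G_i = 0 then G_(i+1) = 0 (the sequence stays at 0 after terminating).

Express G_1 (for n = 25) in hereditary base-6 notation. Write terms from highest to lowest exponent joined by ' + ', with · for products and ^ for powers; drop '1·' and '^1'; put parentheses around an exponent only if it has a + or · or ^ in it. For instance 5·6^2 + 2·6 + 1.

i=0: 25 = 5^2 (b=5); 5→6: 6^2 = 36; 36−1 = 35
i=1: 35 = 5·6 + 5 (b=6); 6→7: 5·7 + 5 = 40; 40−1 = 39

5·6 + 5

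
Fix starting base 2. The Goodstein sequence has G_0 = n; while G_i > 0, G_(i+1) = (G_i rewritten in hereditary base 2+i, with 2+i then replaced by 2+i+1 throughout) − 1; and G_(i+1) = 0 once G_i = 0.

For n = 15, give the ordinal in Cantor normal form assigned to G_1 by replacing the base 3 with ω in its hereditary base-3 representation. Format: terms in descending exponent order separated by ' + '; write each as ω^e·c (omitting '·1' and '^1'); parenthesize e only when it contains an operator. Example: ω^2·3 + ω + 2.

15 —HB2→ 2^(2 + 1) + 2^2 + 2 + 1 —bump→ 3^(3 + 1) + 3^3 + 3 + 1 = 112 —(−1)→ 111
111 —HB3→ 3^(3 + 1) + 3^3 + 3 —bump→ 4^(4 + 1) + 4^4 + 4 = 1284 —(−1)→ 1283

ω^(ω + 1) + ω^ω + ω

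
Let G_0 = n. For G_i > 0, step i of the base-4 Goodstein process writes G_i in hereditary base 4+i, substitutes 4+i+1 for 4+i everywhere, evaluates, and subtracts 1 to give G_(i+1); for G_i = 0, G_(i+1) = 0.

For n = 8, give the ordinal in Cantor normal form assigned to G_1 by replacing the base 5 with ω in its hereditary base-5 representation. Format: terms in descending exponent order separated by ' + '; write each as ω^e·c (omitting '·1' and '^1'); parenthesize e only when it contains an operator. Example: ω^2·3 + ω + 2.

(0) 8|_4 = 2·4 ↦ 2·5|_5 = 10 ⇒ 9
(1) 9|_5 = 5 + 4 ↦ 6 + 4|_6 = 10 ⇒ 9

ω + 4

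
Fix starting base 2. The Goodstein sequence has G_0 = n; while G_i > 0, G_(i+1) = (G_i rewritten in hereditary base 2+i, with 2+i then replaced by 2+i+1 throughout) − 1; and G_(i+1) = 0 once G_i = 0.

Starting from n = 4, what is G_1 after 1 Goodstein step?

base 2: 4 = 2^2; at 3: 3^3 = 27; next = 26
base 3: 26 = 2·3^2 + 2·3 + 2; at 4: 2·4^2 + 2·4 + 2 = 42; next = 41

26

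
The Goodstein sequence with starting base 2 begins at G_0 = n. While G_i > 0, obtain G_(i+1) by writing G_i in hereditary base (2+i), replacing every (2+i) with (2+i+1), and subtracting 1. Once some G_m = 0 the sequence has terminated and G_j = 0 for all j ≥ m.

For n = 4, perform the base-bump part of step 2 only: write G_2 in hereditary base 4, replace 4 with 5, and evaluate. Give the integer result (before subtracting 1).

G_0=4  [base 2] 2^2  →[2↦3]→  3^3 = 27  −1 ⇒ G_1=26
G_1=26  [base 3] 2·3^2 + 2·3 + 2  →[3↦4]→  2·4^2 + 2·4 + 2 = 42  −1 ⇒ G_2=41
G_2=41  [base 4] 2·4^2 + 2·4 + 1  →[4↦5]→  2·5^2 + 2·5 + 1 = 61  −1 ⇒ G_3=60

61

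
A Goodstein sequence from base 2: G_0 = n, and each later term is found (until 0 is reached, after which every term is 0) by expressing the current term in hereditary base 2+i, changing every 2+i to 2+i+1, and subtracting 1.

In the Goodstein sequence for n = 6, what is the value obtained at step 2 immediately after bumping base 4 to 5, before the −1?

step 0: 6 = 2^2 + 2; sub 3 for 2: 3^3 + 3; = 30; G_1 = 30−1 = 29
step 1: 29 = 3^3 + 2; sub 4 for 3: 4^4 + 2; = 258; G_2 = 258−1 = 257
step 2: 257 = 4^4 + 1; sub 5 for 4: 5^5 + 1; = 3126; G_3 = 3126−1 = 3125

3126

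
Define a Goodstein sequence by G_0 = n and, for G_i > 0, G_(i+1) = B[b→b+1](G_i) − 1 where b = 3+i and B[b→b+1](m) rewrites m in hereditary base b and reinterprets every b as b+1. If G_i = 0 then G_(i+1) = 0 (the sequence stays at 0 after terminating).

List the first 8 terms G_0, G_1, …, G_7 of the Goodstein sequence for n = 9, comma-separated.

base 3: 9 = 3^2; at 4: 4^2 = 16; next = 15
base 4: 15 = 3·4 + 3; at 5: 3·5 + 3 = 18; next = 17
base 5: 17 = 3·5 + 2; at 6: 3·6 + 2 = 20; next = 19
base 6: 19 = 3·6 + 1; at 7: 3·7 + 1 = 22; next = 21
base 7: 21 = 3·7; at 8: 3·8 = 24; next = 23
base 8: 23 = 2·8 + 7; at 9: 2·9 + 7 = 25; next = 24
base 9: 24 = 2·9 + 6; at 10: 2·10 + 6 = 26; next = 25

9, 15, 17, 19, 21, 23, 24, 25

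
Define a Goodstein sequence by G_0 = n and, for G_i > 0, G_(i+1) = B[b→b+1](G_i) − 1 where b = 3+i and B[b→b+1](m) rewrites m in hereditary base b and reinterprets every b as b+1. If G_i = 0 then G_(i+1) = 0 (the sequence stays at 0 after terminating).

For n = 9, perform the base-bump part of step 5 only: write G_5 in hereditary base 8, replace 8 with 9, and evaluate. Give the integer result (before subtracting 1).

25

[0] 9 ≡ 3^2 (base 3). Lift 4: 16. −1: 15.
[1] 15 ≡ 3·4 + 3 (base 4). Lift 5: 18. −1: 17.
[2] 17 ≡ 3·5 + 2 (base 5). Lift 6: 20. −1: 19.
[3] 19 ≡ 3·6 + 1 (base 6). Lift 7: 22. −1: 21.
[4] 21 ≡ 3·7 (base 7). Lift 8: 24. −1: 23.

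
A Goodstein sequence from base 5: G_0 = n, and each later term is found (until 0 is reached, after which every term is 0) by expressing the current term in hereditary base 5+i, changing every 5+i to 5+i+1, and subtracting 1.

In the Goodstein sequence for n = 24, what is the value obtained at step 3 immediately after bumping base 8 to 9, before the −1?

i=0: 24 = 4·5 + 4 (b=5); 5→6: 4·6 + 4 = 28; 28−1 = 27
i=1: 27 = 4·6 + 3 (b=6); 6→7: 4·7 + 3 = 31; 31−1 = 30
i=2: 30 = 4·7 + 2 (b=7); 7→8: 4·8 + 2 = 34; 34−1 = 33
i=3: 33 = 4·8 + 1 (b=8); 8→9: 4·9 + 1 = 37; 37−1 = 36

37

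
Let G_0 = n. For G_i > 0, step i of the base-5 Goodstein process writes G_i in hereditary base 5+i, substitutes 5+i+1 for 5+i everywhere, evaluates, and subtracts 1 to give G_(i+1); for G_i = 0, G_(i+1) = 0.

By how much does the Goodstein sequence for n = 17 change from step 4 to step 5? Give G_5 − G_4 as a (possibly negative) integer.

1

i=0: 17 = 3·5 + 2 (b=5); 5→6: 3·6 + 2 = 20; 20−1 = 19
i=1: 19 = 3·6 + 1 (b=6); 6→7: 3·7 + 1 = 22; 22−1 = 21
i=2: 21 = 3·7 (b=7); 7→8: 3·8 = 24; 24−1 = 23
i=3: 23 = 2·8 + 7 (b=8); 8→9: 2·9 + 7 = 25; 25−1 = 24
i=4: 24 = 2·9 + 6 (b=9); 9→10: 2·10 + 6 = 26; 26−1 = 25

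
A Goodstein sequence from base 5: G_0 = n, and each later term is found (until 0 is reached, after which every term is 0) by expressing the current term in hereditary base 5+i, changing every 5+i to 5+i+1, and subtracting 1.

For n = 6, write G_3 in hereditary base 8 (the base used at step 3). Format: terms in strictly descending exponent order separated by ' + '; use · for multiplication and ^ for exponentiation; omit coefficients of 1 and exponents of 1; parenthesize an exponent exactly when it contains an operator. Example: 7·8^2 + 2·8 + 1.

(0) 6|_5 = 5 + 1 ↦ 6 + 1|_6 = 7 ⇒ 6
(1) 6|_6 = 6 ↦ 7|_7 = 7 ⇒ 6
(2) 6|_7 = 6 ↦ 6|_8 = 6 ⇒ 5
(3) 5|_8 = 5 ↦ 5|_9 = 5 ⇒ 4

5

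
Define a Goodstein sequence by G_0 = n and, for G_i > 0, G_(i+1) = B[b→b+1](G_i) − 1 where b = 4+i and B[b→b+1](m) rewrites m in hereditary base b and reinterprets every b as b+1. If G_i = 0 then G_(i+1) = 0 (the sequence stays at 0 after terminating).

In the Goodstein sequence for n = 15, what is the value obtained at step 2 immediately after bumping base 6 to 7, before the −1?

22

step 0: 15 = 3·4 + 3; sub 5 for 4: 3·5 + 3; = 18; G_1 = 18−1 = 17
step 1: 17 = 3·5 + 2; sub 6 for 5: 3·6 + 2; = 20; G_2 = 20−1 = 19
step 2: 19 = 3·6 + 1; sub 7 for 6: 3·7 + 1; = 22; G_3 = 22−1 = 21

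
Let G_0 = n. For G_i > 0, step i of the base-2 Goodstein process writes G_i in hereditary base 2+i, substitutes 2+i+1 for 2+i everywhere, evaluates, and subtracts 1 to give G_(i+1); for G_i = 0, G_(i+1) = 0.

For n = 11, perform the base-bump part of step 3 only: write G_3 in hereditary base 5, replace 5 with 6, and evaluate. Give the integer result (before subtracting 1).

279938

G_0=11  [base 2] 2^(2 + 1) + 2 + 1  →[2↦3]→  3^(3 + 1) + 3 + 1 = 85  −1 ⇒ G_1=84
G_1=84  [base 3] 3^(3 + 1) + 3  →[3↦4]→  4^(4 + 1) + 4 = 1028  −1 ⇒ G_2=1027
G_2=1027  [base 4] 4^(4 + 1) + 3  →[4↦5]→  5^(5 + 1) + 3 = 15628  −1 ⇒ G_3=15627
G_3=15627  [base 5] 5^(5 + 1) + 2  →[5↦6]→  6^(6 + 1) + 2 = 279938  −1 ⇒ G_4=279937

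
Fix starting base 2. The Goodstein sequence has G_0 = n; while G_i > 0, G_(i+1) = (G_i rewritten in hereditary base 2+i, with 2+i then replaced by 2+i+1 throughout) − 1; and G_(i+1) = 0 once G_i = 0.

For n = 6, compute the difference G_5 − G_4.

i=0: 6 = 2^2 + 2 (b=2); 2→3: 3^3 + 3 = 30; 30−1 = 29
i=1: 29 = 3^3 + 2 (b=3); 3→4: 4^4 + 2 = 258; 258−1 = 257
i=2: 257 = 4^4 + 1 (b=4); 4→5: 5^5 + 1 = 3126; 3126−1 = 3125
i=3: 3125 = 5^5 (b=5); 5→6: 6^6 = 46656; 46656−1 = 46655
i=4: 46655 = 5·6^5 + 5·6^4 + 5·6^3 + 5·6^2 + 5·6 + 5 (b=6); 6→7: 5·7^5 + 5·7^4 + 5·7^3 + 5·7^2 + 5·7 + 5 = 98040; 98040−1 = 98039

51384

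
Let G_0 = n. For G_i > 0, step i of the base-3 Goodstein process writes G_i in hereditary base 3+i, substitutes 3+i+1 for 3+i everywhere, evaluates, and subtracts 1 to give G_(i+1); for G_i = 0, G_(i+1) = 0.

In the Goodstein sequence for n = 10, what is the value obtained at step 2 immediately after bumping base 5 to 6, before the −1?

base 3: 10 = 3^2 + 1; at 4: 4^2 + 1 = 17; next = 16
base 4: 16 = 4^2; at 5: 5^2 = 25; next = 24

28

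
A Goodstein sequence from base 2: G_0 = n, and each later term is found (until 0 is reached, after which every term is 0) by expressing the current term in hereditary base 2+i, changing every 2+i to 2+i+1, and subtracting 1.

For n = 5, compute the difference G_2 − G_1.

228

(0) 5|_2 = 2^2 + 1 ↦ 3^3 + 1|_3 = 28 ⇒ 27
(1) 27|_3 = 3^3 ↦ 4^4|_4 = 256 ⇒ 255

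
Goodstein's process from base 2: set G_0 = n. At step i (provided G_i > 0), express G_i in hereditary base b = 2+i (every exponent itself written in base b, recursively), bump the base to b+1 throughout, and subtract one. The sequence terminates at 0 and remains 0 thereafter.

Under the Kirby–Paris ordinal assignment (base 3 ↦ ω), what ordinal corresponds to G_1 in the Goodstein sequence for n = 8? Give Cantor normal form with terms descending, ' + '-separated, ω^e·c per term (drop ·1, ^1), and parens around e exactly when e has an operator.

ω^ω·2 + ω^2·2 + ω·2 + 2

[0] 8 ≡ 2^(2 + 1) (base 2). Lift 3: 81. −1: 80.
[1] 80 ≡ 2·3^3 + 2·3^2 + 2·3 + 2 (base 3). Lift 4: 554. −1: 553.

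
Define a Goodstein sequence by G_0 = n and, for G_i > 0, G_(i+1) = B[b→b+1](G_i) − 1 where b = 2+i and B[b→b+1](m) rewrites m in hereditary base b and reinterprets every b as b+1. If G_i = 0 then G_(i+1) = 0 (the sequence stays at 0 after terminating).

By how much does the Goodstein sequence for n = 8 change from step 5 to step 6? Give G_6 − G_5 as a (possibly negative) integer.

31907376

i=0: 8 = 2^(2 + 1) (b=2); 2→3: 3^(3 + 1) = 81; 81−1 = 80
i=1: 80 = 2·3^3 + 2·3^2 + 2·3 + 2 (b=3); 3→4: 2·4^4 + 2·4^2 + 2·4 + 2 = 554; 554−1 = 553
i=2: 553 = 2·4^4 + 2·4^2 + 2·4 + 1 (b=4); 4→5: 2·5^5 + 2·5^2 + 2·5 + 1 = 6311; 6311−1 = 6310
i=3: 6310 = 2·5^5 + 2·5^2 + 2·5 (b=5); 5→6: 2·6^6 + 2·6^2 + 2·6 = 93396; 93396−1 = 93395
i=4: 93395 = 2·6^6 + 2·6^2 + 6 + 5 (b=6); 6→7: 2·7^7 + 2·7^2 + 7 + 5 = 1647196; 1647196−1 = 1647195
i=5: 1647195 = 2·7^7 + 2·7^2 + 7 + 4 (b=7); 7→8: 2·8^8 + 2·8^2 + 8 + 4 = 33554572; 33554572−1 = 33554571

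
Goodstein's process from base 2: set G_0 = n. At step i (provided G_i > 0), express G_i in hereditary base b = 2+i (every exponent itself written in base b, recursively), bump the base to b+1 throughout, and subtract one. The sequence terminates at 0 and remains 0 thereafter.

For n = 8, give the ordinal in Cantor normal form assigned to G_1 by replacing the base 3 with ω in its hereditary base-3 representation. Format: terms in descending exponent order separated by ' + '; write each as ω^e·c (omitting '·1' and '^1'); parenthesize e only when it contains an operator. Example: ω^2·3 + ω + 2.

8 —HB2→ 2^(2 + 1) —bump→ 3^(3 + 1) = 81 —(−1)→ 80
80 —HB3→ 2·3^3 + 2·3^2 + 2·3 + 2 —bump→ 2·4^4 + 2·4^2 + 2·4 + 2 = 554 —(−1)→ 553

ω^ω·2 + ω^2·2 + ω·2 + 2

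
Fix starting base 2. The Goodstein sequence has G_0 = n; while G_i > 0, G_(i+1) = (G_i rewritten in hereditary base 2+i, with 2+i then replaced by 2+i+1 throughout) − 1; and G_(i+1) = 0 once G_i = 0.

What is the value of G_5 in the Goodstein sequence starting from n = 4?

109

base 2: 4 = 2^2; at 3: 3^3 = 27; next = 26
base 3: 26 = 2·3^2 + 2·3 + 2; at 4: 2·4^2 + 2·4 + 2 = 42; next = 41
base 4: 41 = 2·4^2 + 2·4 + 1; at 5: 2·5^2 + 2·5 + 1 = 61; next = 60
base 5: 60 = 2·5^2 + 2·5; at 6: 2·6^2 + 2·6 = 84; next = 83
base 6: 83 = 2·6^2 + 6 + 5; at 7: 2·7^2 + 7 + 5 = 110; next = 109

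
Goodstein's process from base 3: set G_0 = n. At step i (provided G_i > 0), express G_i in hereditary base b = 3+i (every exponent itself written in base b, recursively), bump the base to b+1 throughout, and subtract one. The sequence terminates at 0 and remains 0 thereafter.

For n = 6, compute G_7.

(0) 6|_3 = 2·3 ↦ 2·4|_4 = 8 ⇒ 7
(1) 7|_4 = 4 + 3 ↦ 5 + 3|_5 = 8 ⇒ 7
(2) 7|_5 = 5 + 2 ↦ 6 + 2|_6 = 8 ⇒ 7
(3) 7|_6 = 6 + 1 ↦ 7 + 1|_7 = 8 ⇒ 7
(4) 7|_7 = 7 ↦ 8|_8 = 8 ⇒ 7
(5) 7|_8 = 7 ↦ 7|_9 = 7 ⇒ 6
(6) 6|_9 = 6 ↦ 6|_10 = 6 ⇒ 5
(7) 5|_10 = 5 ↦ 5|_11 = 5 ⇒ 4

5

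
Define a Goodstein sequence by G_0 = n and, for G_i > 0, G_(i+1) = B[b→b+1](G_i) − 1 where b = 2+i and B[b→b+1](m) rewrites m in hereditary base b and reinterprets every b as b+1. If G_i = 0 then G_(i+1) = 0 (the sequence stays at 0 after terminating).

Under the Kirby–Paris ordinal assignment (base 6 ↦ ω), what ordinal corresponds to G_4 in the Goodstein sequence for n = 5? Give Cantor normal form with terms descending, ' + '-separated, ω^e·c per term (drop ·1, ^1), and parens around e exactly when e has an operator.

step 0: 5 = 2^2 + 1; sub 3 for 2: 3^3 + 1; = 28; G_1 = 28−1 = 27
step 1: 27 = 3^3; sub 4 for 3: 4^4; = 256; G_2 = 256−1 = 255
step 2: 255 = 3·4^3 + 3·4^2 + 3·4 + 3; sub 5 for 4: 3·5^3 + 3·5^2 + 3·5 + 3; = 468; G_3 = 468−1 = 467
step 3: 467 = 3·5^3 + 3·5^2 + 3·5 + 2; sub 6 for 5: 3·6^3 + 3·6^2 + 3·6 + 2; = 776; G_4 = 776−1 = 775
step 4: 775 = 3·6^3 + 3·6^2 + 3·6 + 1; sub 7 for 6: 3·7^3 + 3·7^2 + 3·7 + 1; = 1198; G_5 = 1198−1 = 1197

ω^3·3 + ω^2·3 + ω·3 + 1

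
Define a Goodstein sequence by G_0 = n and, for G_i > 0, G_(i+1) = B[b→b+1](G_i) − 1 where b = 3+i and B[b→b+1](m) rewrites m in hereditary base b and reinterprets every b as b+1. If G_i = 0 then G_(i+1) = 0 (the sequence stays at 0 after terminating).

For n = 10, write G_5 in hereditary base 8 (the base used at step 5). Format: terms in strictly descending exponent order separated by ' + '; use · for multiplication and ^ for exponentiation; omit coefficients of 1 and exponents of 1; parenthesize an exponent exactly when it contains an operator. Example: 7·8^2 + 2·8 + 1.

base 3: 10 = 3^2 + 1; at 4: 4^2 + 1 = 17; next = 16
base 4: 16 = 4^2; at 5: 5^2 = 25; next = 24
base 5: 24 = 4·5 + 4; at 6: 4·6 + 4 = 28; next = 27
base 6: 27 = 4·6 + 3; at 7: 4·7 + 3 = 31; next = 30
base 7: 30 = 4·7 + 2; at 8: 4·8 + 2 = 34; next = 33

4·8 + 1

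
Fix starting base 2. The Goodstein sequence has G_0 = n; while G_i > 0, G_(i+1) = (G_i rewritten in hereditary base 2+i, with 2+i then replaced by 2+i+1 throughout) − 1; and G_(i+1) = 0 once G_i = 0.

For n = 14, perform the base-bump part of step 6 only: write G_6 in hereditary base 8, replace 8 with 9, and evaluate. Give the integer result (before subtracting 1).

G_0 = 14. HB_2(14) = 2^(2 + 1) + 2^2 + 2. Bump = 111. G_1 = 110.
G_1 = 110. HB_3(110) = 3^(3 + 1) + 3^3 + 2. Bump = 1282. G_2 = 1281.
G_2 = 1281. HB_4(1281) = 4^(4 + 1) + 4^4 + 1. Bump = 18751. G_3 = 18750.
G_3 = 18750. HB_5(18750) = 5^(5 + 1) + 5^5. Bump = 326592. G_4 = 326591.
G_4 = 326591. HB_6(326591) = 6^(6 + 1) + 5·6^5 + 5·6^4 + 5·6^3 + 5·6^2 + 5·6 + 5. Bump = 5862841. G_5 = 5862840.
G_5 = 5862840. HB_7(5862840) = 7^(7 + 1) + 5·7^5 + 5·7^4 + 5·7^3 + 5·7^2 + 5·7 + 4. Bump = 134404972. G_6 = 134404971.
G_6 = 134404971. HB_8(134404971) = 8^(8 + 1) + 5·8^5 + 5·8^4 + 5·8^3 + 5·8^2 + 5·8 + 3. Bump = 3487116549. G_7 = 3487116548.

3487116549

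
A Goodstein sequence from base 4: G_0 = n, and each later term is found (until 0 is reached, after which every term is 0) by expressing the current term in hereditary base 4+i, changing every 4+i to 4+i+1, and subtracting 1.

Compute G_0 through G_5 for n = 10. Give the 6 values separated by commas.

[0] 10 ≡ 2·4 + 2 (base 4). Lift 5: 12. −1: 11.
[1] 11 ≡ 2·5 + 1 (base 5). Lift 6: 13. −1: 12.
[2] 12 ≡ 2·6 (base 6). Lift 7: 14. −1: 13.
[3] 13 ≡ 7 + 6 (base 7). Lift 8: 14. −1: 13.
[4] 13 ≡ 8 + 5 (base 8). Lift 9: 14. −1: 13.

10, 11, 12, 13, 13, 13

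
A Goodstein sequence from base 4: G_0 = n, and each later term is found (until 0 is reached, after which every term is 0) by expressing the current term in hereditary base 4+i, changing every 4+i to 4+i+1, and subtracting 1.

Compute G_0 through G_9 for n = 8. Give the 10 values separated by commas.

8, 9, 9, 9, 9, 9, 9, 8, 7, 6

G_0=8  [base 4] 2·4  →[4↦5]→  2·5 = 10  −1 ⇒ G_1=9
G_1=9  [base 5] 5 + 4  →[5↦6]→  6 + 4 = 10  −1 ⇒ G_2=9
G_2=9  [base 6] 6 + 3  →[6↦7]→  7 + 3 = 10  −1 ⇒ G_3=9
G_3=9  [base 7] 7 + 2  →[7↦8]→  8 + 2 = 10  −1 ⇒ G_4=9
G_4=9  [base 8] 8 + 1  →[8↦9]→  9 + 1 = 10  −1 ⇒ G_5=9
G_5=9  [base 9] 9  →[9↦10]→  10 = 10  −1 ⇒ G_6=9
G_6=9  [base 10] 9  →[10↦11]→  9 = 9  −1 ⇒ G_7=8
G_7=8  [base 11] 8  →[11↦12]→  8 = 8  −1 ⇒ G_8=7
G_8=7  [base 12] 7  →[12↦13]→  7 = 7  −1 ⇒ G_9=6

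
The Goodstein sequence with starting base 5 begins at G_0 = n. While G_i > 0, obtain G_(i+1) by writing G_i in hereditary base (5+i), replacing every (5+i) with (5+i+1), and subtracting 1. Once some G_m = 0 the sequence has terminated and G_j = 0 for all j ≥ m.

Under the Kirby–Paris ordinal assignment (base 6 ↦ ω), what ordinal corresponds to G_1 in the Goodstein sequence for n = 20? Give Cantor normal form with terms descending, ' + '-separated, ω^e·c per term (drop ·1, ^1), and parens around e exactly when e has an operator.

20 —HB5→ 4·5 —bump→ 4·6 = 24 —(−1)→ 23
23 —HB6→ 3·6 + 5 —bump→ 3·7 + 5 = 26 —(−1)→ 25

ω·3 + 5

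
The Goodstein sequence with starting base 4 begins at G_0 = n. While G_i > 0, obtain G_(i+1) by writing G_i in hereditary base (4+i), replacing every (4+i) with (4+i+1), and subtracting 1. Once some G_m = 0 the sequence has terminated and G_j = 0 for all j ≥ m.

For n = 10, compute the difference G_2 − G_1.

G_0 = 10. HB_4(10) = 2·4 + 2. Bump = 12. G_1 = 11.
G_1 = 11. HB_5(11) = 2·5 + 1. Bump = 13. G_2 = 12.

1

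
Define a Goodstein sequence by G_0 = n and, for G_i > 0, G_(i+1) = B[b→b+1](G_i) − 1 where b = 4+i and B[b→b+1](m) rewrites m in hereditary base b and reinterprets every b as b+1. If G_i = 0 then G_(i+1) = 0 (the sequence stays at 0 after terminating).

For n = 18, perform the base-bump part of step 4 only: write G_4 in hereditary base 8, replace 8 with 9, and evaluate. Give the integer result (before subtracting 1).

59

G_0=18  [base 4] 4^2 + 2  →[4↦5]→  5^2 + 2 = 27  −1 ⇒ G_1=26
G_1=26  [base 5] 5^2 + 1  →[5↦6]→  6^2 + 1 = 37  −1 ⇒ G_2=36
G_2=36  [base 6] 6^2  →[6↦7]→  7^2 = 49  −1 ⇒ G_3=48
G_3=48  [base 7] 6·7 + 6  →[7↦8]→  6·8 + 6 = 54  −1 ⇒ G_4=53
G_4=53  [base 8] 6·8 + 5  →[8↦9]→  6·9 + 5 = 59  −1 ⇒ G_5=58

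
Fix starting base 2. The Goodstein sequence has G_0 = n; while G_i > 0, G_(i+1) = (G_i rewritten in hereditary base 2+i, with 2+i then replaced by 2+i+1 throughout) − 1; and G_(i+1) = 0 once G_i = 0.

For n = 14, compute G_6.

G_0 = 14. HB_2(14) = 2^(2 + 1) + 2^2 + 2. Bump = 111. G_1 = 110.
G_1 = 110. HB_3(110) = 3^(3 + 1) + 3^3 + 2. Bump = 1282. G_2 = 1281.
G_2 = 1281. HB_4(1281) = 4^(4 + 1) + 4^4 + 1. Bump = 18751. G_3 = 18750.
G_3 = 18750. HB_5(18750) = 5^(5 + 1) + 5^5. Bump = 326592. G_4 = 326591.
G_4 = 326591. HB_6(326591) = 6^(6 + 1) + 5·6^5 + 5·6^4 + 5·6^3 + 5·6^2 + 5·6 + 5. Bump = 5862841. G_5 = 5862840.
G_5 = 5862840. HB_7(5862840) = 7^(7 + 1) + 5·7^5 + 5·7^4 + 5·7^3 + 5·7^2 + 5·7 + 4. Bump = 134404972. G_6 = 134404971.

134404971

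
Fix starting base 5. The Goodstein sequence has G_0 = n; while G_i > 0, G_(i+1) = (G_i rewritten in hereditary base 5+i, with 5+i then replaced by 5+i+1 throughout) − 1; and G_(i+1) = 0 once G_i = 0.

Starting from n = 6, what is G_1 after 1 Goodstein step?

6

i=0: 6 = 5 + 1 (b=5); 5→6: 6 + 1 = 7; 7−1 = 6
i=1: 6 = 6 (b=6); 6→7: 7 = 7; 7−1 = 6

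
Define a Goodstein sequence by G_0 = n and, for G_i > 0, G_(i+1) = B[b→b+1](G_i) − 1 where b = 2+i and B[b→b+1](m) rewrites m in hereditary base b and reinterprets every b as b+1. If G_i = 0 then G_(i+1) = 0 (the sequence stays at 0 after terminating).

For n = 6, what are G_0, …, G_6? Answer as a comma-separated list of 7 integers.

base 2: 6 = 2^2 + 2; at 3: 3^3 + 3 = 30; next = 29
base 3: 29 = 3^3 + 2; at 4: 4^4 + 2 = 258; next = 257
base 4: 257 = 4^4 + 1; at 5: 5^5 + 1 = 3126; next = 3125
base 5: 3125 = 5^5; at 6: 6^6 = 46656; next = 46655
base 6: 46655 = 5·6^5 + 5·6^4 + 5·6^3 + 5·6^2 + 5·6 + 5; at 7: 5·7^5 + 5·7^4 + 5·7^3 + 5·7^2 + 5·7 + 5 = 98040; next = 98039
base 7: 98039 = 5·7^5 + 5·7^4 + 5·7^3 + 5·7^2 + 5·7 + 4; at 8: 5·8^5 + 5·8^4 + 5·8^3 + 5·8^2 + 5·8 + 4 = 187244; next = 187243

6, 29, 257, 3125, 46655, 98039, 187243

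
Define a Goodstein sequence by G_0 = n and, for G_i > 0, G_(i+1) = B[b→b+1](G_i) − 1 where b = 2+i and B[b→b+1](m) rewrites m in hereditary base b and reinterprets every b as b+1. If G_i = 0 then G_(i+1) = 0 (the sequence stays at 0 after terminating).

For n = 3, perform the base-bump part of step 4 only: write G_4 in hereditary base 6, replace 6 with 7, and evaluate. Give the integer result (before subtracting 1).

3 —HB2→ 2 + 1 —bump→ 3 + 1 = 4 —(−1)→ 3
3 —HB3→ 3 —bump→ 4 = 4 —(−1)→ 3
3 —HB4→ 3 —bump→ 3 = 3 —(−1)→ 2
2 —HB5→ 2 —bump→ 2 = 2 —(−1)→ 1
1 —HB6→ 1 —bump→ 1 = 1 —(−1)→ 0

1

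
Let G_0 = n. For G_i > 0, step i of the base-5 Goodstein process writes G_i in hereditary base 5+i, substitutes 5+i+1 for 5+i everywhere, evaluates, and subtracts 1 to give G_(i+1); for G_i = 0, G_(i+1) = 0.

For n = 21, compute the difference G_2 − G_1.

G_0 = 21. HB_5(21) = 4·5 + 1. Bump = 25. G_1 = 24.
G_1 = 24. HB_6(24) = 4·6. Bump = 28. G_2 = 27.

3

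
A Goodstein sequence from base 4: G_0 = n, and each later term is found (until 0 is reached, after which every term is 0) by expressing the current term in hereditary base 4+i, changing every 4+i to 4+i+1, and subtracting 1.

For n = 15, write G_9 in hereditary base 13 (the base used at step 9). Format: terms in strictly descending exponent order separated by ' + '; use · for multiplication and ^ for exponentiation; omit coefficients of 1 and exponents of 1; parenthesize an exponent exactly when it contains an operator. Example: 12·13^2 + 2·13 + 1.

G_0=15  [base 4] 3·4 + 3  →[4↦5]→  3·5 + 3 = 18  −1 ⇒ G_1=17
G_1=17  [base 5] 3·5 + 2  →[5↦6]→  3·6 + 2 = 20  −1 ⇒ G_2=19
G_2=19  [base 6] 3·6 + 1  →[6↦7]→  3·7 + 1 = 22  −1 ⇒ G_3=21
G_3=21  [base 7] 3·7  →[7↦8]→  3·8 = 24  −1 ⇒ G_4=23
G_4=23  [base 8] 2·8 + 7  →[8↦9]→  2·9 + 7 = 25  −1 ⇒ G_5=24
G_5=24  [base 9] 2·9 + 6  →[9↦10]→  2·10 + 6 = 26  −1 ⇒ G_6=25
G_6=25  [base 10] 2·10 + 5  →[10↦11]→  2·11 + 5 = 27  −1 ⇒ G_7=26
G_7=26  [base 11] 2·11 + 4  →[11↦12]→  2·12 + 4 = 28  −1 ⇒ G_8=27
G_8=27  [base 12] 2·12 + 3  →[12↦13]→  2·13 + 3 = 29  −1 ⇒ G_9=28

2·13 + 2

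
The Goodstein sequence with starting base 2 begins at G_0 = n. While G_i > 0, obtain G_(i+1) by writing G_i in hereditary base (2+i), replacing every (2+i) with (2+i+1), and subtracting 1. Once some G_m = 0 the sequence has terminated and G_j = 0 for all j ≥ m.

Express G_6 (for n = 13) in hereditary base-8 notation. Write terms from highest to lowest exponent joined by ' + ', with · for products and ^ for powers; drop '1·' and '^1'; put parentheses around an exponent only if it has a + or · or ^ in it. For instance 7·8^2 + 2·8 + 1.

8^(8 + 1) + 3·8^3 + 3·8^2 + 2·8 + 7

G_0=13  [base 2] 2^(2 + 1) + 2^2 + 1  →[2↦3]→  3^(3 + 1) + 3^3 + 1 = 109  −1 ⇒ G_1=108
G_1=108  [base 3] 3^(3 + 1) + 3^3  →[3↦4]→  4^(4 + 1) + 4^4 = 1280  −1 ⇒ G_2=1279
G_2=1279  [base 4] 4^(4 + 1) + 3·4^3 + 3·4^2 + 3·4 + 3  →[4↦5]→  5^(5 + 1) + 3·5^3 + 3·5^2 + 3·5 + 3 = 16093  −1 ⇒ G_3=16092
G_3=16092  [base 5] 5^(5 + 1) + 3·5^3 + 3·5^2 + 3·5 + 2  →[5↦6]→  6^(6 + 1) + 3·6^3 + 3·6^2 + 3·6 + 2 = 280712  −1 ⇒ G_4=280711
G_4=280711  [base 6] 6^(6 + 1) + 3·6^3 + 3·6^2 + 3·6 + 1  →[6↦7]→  7^(7 + 1) + 3·7^3 + 3·7^2 + 3·7 + 1 = 5765999  −1 ⇒ G_5=5765998
G_5=5765998  [base 7] 7^(7 + 1) + 3·7^3 + 3·7^2 + 3·7  →[7↦8]→  8^(8 + 1) + 3·8^3 + 3·8^2 + 3·8 = 134219480  −1 ⇒ G_6=134219479
G_6=134219479  [base 8] 8^(8 + 1) + 3·8^3 + 3·8^2 + 2·8 + 7  →[8↦9]→  9^(9 + 1) + 3·9^3 + 3·9^2 + 2·9 + 7 = 3486786856  −1 ⇒ G_7=3486786855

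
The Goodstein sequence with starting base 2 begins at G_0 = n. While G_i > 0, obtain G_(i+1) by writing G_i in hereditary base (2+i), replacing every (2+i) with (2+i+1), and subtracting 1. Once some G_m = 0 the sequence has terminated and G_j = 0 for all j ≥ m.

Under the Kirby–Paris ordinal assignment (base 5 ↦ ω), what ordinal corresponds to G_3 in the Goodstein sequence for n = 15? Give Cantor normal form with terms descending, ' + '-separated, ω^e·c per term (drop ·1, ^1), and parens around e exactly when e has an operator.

ω^(ω + 1) + ω^ω + 2

base 2: 15 = 2^(2 + 1) + 2^2 + 2 + 1; at 3: 3^(3 + 1) + 3^3 + 3 + 1 = 112; next = 111
base 3: 111 = 3^(3 + 1) + 3^3 + 3; at 4: 4^(4 + 1) + 4^4 + 4 = 1284; next = 1283
base 4: 1283 = 4^(4 + 1) + 4^4 + 3; at 5: 5^(5 + 1) + 5^5 + 3 = 18753; next = 18752
base 5: 18752 = 5^(5 + 1) + 5^5 + 2; at 6: 6^(6 + 1) + 6^6 + 2 = 326594; next = 326593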